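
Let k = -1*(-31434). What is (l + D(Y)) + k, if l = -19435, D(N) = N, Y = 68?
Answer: 12067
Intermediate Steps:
k = 31434
(l + D(Y)) + k = (-19435 + 68) + 31434 = -19367 + 31434 = 12067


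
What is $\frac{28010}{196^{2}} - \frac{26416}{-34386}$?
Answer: $\frac{494487229}{330243144} \approx 1.4973$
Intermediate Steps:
$\frac{28010}{196^{2}} - \frac{26416}{-34386} = \frac{28010}{38416} - - \frac{13208}{17193} = 28010 \cdot \frac{1}{38416} + \frac{13208}{17193} = \frac{14005}{19208} + \frac{13208}{17193} = \frac{494487229}{330243144}$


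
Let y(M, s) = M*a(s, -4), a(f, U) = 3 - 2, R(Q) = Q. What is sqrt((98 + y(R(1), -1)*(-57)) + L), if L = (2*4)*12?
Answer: sqrt(137) ≈ 11.705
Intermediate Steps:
a(f, U) = 1
y(M, s) = M (y(M, s) = M*1 = M)
L = 96 (L = 8*12 = 96)
sqrt((98 + y(R(1), -1)*(-57)) + L) = sqrt((98 + 1*(-57)) + 96) = sqrt((98 - 57) + 96) = sqrt(41 + 96) = sqrt(137)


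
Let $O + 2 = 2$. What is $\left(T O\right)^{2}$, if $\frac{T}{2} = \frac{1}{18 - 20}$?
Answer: $0$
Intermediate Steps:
$O = 0$ ($O = -2 + 2 = 0$)
$T = -1$ ($T = \frac{2}{18 - 20} = \frac{2}{-2} = 2 \left(- \frac{1}{2}\right) = -1$)
$\left(T O\right)^{2} = \left(\left(-1\right) 0\right)^{2} = 0^{2} = 0$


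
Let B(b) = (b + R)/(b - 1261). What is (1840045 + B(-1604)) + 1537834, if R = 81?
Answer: 9677624858/2865 ≈ 3.3779e+6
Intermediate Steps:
B(b) = (81 + b)/(-1261 + b) (B(b) = (b + 81)/(b - 1261) = (81 + b)/(-1261 + b))
(1840045 + B(-1604)) + 1537834 = (1840045 + (81 - 1604)/(-1261 - 1604)) + 1537834 = (1840045 - 1523/(-2865)) + 1537834 = (1840045 - 1/2865*(-1523)) + 1537834 = (1840045 + 1523/2865) + 1537834 = 5271730448/2865 + 1537834 = 9677624858/2865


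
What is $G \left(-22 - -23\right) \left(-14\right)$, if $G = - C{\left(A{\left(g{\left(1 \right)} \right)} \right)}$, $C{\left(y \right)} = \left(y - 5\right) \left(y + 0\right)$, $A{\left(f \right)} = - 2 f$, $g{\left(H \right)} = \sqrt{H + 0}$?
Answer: $196$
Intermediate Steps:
$g{\left(H \right)} = \sqrt{H}$
$C{\left(y \right)} = y \left(-5 + y\right)$ ($C{\left(y \right)} = \left(-5 + y\right) y = y \left(-5 + y\right)$)
$G = -14$ ($G = - - 2 \sqrt{1} \left(-5 - 2 \sqrt{1}\right) = - \left(-2\right) 1 \left(-5 - 2\right) = - \left(-2\right) \left(-5 - 2\right) = - \left(-2\right) \left(-7\right) = \left(-1\right) 14 = -14$)
$G \left(-22 - -23\right) \left(-14\right) = - 14 \left(-22 - -23\right) \left(-14\right) = - 14 \left(-22 + 23\right) \left(-14\right) = \left(-14\right) 1 \left(-14\right) = \left(-14\right) \left(-14\right) = 196$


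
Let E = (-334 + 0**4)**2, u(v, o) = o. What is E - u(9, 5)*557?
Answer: 108771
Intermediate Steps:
E = 111556 (E = (-334 + 0)**2 = (-334)**2 = 111556)
E - u(9, 5)*557 = 111556 - 5*557 = 111556 - 1*2785 = 111556 - 2785 = 108771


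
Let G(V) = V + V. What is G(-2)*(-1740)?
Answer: 6960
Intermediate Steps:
G(V) = 2*V
G(-2)*(-1740) = (2*(-2))*(-1740) = -4*(-1740) = 6960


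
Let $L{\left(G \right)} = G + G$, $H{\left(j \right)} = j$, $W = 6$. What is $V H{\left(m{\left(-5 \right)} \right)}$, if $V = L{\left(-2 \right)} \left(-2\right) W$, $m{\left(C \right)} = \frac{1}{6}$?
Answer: $8$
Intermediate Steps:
$m{\left(C \right)} = \frac{1}{6}$
$L{\left(G \right)} = 2 G$
$V = 48$ ($V = 2 \left(-2\right) \left(-2\right) 6 = \left(-4\right) \left(-2\right) 6 = 8 \cdot 6 = 48$)
$V H{\left(m{\left(-5 \right)} \right)} = 48 \cdot \frac{1}{6} = 8$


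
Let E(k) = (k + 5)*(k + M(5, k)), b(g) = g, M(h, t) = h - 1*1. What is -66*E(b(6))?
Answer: -7260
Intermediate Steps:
M(h, t) = -1 + h (M(h, t) = h - 1 = -1 + h)
E(k) = (4 + k)*(5 + k) (E(k) = (k + 5)*(k + (-1 + 5)) = (5 + k)*(k + 4) = (5 + k)*(4 + k) = (4 + k)*(5 + k))
-66*E(b(6)) = -66*(20 + 6**2 + 9*6) = -66*(20 + 36 + 54) = -66*110 = -7260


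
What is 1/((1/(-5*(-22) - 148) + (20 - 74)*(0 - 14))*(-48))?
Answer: -19/689448 ≈ -2.7558e-5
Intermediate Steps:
1/((1/(-5*(-22) - 148) + (20 - 74)*(0 - 14))*(-48)) = 1/((1/(110 - 148) - 54*(-14))*(-48)) = 1/((1/(-38) + 756)*(-48)) = 1/((-1/38 + 756)*(-48)) = 1/((28727/38)*(-48)) = 1/(-689448/19) = -19/689448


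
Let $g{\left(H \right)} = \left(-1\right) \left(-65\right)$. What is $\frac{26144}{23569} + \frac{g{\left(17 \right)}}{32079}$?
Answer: $\frac{22708253}{20434323} \approx 1.1113$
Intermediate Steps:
$g{\left(H \right)} = 65$
$\frac{26144}{23569} + \frac{g{\left(17 \right)}}{32079} = \frac{26144}{23569} + \frac{65}{32079} = \frac{22708253}{20434323}$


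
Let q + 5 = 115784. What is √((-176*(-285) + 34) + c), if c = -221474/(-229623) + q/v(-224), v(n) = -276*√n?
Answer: √(4390587644032717381632 + 655232128654088034*I*√14)/295754424 ≈ 224.04 + 0.062551*I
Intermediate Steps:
q = 115779 (q = -5 + 115784 = 115779)
c = 221474/229623 + 38593*I*√14/5152 (c = -221474/(-229623) + 115779/((-1104*I*√14)) = -221474*(-1/229623) + 115779/((-1104*I*√14)) = 221474/229623 + 115779/((-1104*I*√14)) = 221474/229623 + 115779*(I*√14/15456) = 221474/229623 + 38593*I*√14/5152 ≈ 0.96451 + 28.028*I)
√((-176*(-285) + 34) + c) = √((-176*(-285) + 34) + (221474/229623 + 38593*I*√14/5152)) = √((50160 + 34) + (221474/229623 + 38593*I*√14/5152)) = √(50194 + (221474/229623 + 38593*I*√14/5152)) = √(11525918336/229623 + 38593*I*√14/5152)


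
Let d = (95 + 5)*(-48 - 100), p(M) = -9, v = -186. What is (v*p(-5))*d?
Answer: -24775200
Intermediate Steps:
d = -14800 (d = 100*(-148) = -14800)
(v*p(-5))*d = -186*(-9)*(-14800) = 1674*(-14800) = -24775200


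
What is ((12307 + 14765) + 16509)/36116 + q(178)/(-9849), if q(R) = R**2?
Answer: -715070075/355706484 ≈ -2.0103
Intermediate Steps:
((12307 + 14765) + 16509)/36116 + q(178)/(-9849) = ((12307 + 14765) + 16509)/36116 + 178**2/(-9849) = (27072 + 16509)*(1/36116) + 31684*(-1/9849) = 43581*(1/36116) - 31684/9849 = 43581/36116 - 31684/9849 = -715070075/355706484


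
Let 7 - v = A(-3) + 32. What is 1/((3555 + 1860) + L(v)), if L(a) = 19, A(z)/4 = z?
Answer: 1/5434 ≈ 0.00018403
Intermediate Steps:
A(z) = 4*z
v = -13 (v = 7 - (4*(-3) + 32) = 7 - (-12 + 32) = 7 - 1*20 = 7 - 20 = -13)
1/((3555 + 1860) + L(v)) = 1/((3555 + 1860) + 19) = 1/(5415 + 19) = 1/5434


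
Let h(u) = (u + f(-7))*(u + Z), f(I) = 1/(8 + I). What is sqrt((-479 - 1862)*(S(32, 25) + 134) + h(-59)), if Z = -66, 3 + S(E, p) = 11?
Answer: 2*I*sqrt(81293) ≈ 570.24*I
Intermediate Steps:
S(E, p) = 8 (S(E, p) = -3 + 11 = 8)
h(u) = (1 + u)*(-66 + u) (h(u) = (u + 1/(8 - 7))*(u - 66) = (u + 1/1)*(-66 + u) = (u + 1)*(-66 + u) = (1 + u)*(-66 + u))
sqrt((-479 - 1862)*(S(32, 25) + 134) + h(-59)) = sqrt((-479 - 1862)*(8 + 134) + (-66 + (-59)**2 - 65*(-59))) = sqrt(-2341*142 + (-66 + 3481 + 3835)) = sqrt(-332422 + 7250) = sqrt(-325172) = 2*I*sqrt(81293)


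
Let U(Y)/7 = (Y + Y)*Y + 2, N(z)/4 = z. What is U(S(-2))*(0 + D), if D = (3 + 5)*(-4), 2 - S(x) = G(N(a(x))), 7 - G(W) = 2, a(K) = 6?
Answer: -4480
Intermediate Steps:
N(z) = 4*z
G(W) = 5 (G(W) = 7 - 1*2 = 7 - 2 = 5)
S(x) = -3 (S(x) = 2 - 1*5 = 2 - 5 = -3)
D = -32 (D = 8*(-4) = -32)
U(Y) = 14 + 14*Y² (U(Y) = 7*((Y + Y)*Y + 2) = 7*((2*Y)*Y + 2) = 7*(2*Y² + 2) = 7*(2 + 2*Y²) = 14 + 14*Y²)
U(S(-2))*(0 + D) = (14 + 14*(-3)²)*(0 - 32) = (14 + 14*9)*(-32) = (14 + 126)*(-32) = 140*(-32) = -4480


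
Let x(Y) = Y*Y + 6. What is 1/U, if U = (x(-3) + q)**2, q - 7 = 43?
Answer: 1/4225 ≈ 0.00023669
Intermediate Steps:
x(Y) = 6 + Y**2 (x(Y) = Y**2 + 6 = 6 + Y**2)
q = 50 (q = 7 + 43 = 50)
U = 4225 (U = ((6 + (-3)**2) + 50)**2 = ((6 + 9) + 50)**2 = (15 + 50)**2 = 65**2 = 4225)
1/U = 1/4225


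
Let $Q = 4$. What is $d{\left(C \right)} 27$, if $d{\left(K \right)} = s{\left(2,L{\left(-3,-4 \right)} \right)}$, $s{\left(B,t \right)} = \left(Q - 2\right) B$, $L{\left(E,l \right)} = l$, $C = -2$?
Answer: $108$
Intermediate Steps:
$s{\left(B,t \right)} = 2 B$ ($s{\left(B,t \right)} = \left(4 - 2\right) B = 2 B$)
$d{\left(K \right)} = 4$ ($d{\left(K \right)} = 2 \cdot 2 = 4$)
$d{\left(C \right)} 27 = 4 \cdot 27 = 108$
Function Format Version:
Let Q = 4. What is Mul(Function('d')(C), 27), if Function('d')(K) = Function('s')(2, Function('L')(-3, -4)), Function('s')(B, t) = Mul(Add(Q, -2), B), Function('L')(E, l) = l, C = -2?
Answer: 108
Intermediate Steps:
Function('s')(B, t) = Mul(2, B) (Function('s')(B, t) = Mul(Add(4, -2), B) = Mul(2, B))
Function('d')(K) = 4 (Function('d')(K) = Mul(2, 2) = 4)
Mul(Function('d')(C), 27) = Mul(4, 27) = 108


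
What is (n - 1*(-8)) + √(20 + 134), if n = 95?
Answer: 103 + √154 ≈ 115.41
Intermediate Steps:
(n - 1*(-8)) + √(20 + 134) = (95 - 1*(-8)) + √(20 + 134) = (95 + 8) + √154 = 103 + √154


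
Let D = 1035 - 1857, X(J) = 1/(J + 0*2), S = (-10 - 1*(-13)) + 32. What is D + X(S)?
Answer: -28769/35 ≈ -821.97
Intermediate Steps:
S = 35 (S = (-10 + 13) + 32 = 3 + 32 = 35)
X(J) = 1/J (X(J) = 1/(J + 0) = 1/J)
D = -822
D + X(S) = -822 + 1/35 = -28769/35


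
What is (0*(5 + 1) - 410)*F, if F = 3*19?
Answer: -23370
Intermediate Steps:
F = 57
(0*(5 + 1) - 410)*F = (0*(5 + 1) - 410)*57 = (0*6 - 410)*57 = (0 - 410)*57 = -410*57 = -23370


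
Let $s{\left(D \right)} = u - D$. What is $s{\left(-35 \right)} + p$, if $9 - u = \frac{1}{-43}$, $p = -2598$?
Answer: $- \frac{109821}{43} \approx -2554.0$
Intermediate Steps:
$u = \frac{388}{43}$ ($u = 9 - \frac{1}{-43} = 9 - - \frac{1}{43} = 9 + \frac{1}{43} = \frac{388}{43} \approx 9.0233$)
$s{\left(D \right)} = \frac{388}{43} - D$
$s{\left(-35 \right)} + p = \left(\frac{388}{43} - -35\right) - 2598 = \left(\frac{388}{43} + 35\right) - 2598 = \frac{1893}{43} - 2598 = - \frac{109821}{43}$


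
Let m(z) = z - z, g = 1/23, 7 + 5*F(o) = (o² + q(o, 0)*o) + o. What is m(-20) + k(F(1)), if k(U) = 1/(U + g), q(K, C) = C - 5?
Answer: -23/45 ≈ -0.51111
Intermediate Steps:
q(K, C) = -5 + C
F(o) = -7/5 - 4*o/5 + o²/5 (F(o) = -7/5 + ((o² + (-5 + 0)*o) + o)/5 = -7/5 + ((o² - 5*o) + o)/5 = -7/5 + (o² - 4*o)/5 = -7/5 + (-4*o/5 + o²/5) = -7/5 - 4*o/5 + o²/5)
g = 1/23 ≈ 0.043478
m(z) = 0
k(U) = 1/(1/23 + U) (k(U) = 1/(U + 1/23) = 1/(1/23 + U))
m(-20) + k(F(1)) = 0 + 23/(1 + 23*(-7/5 - ⅘*1 + (⅕)*1²)) = 0 + 23/(1 + 23*(-7/5 - ⅘ + (⅕)*1)) = 0 + 23/(1 + 23*(-7/5 - ⅘ + ⅕)) = 0 + 23/(1 + 23*(-2)) = 0 + 23/(1 - 46) = 0 + 23/(-45) = 0 + 23*(-1/45) = 0 - 23/45 = -23/45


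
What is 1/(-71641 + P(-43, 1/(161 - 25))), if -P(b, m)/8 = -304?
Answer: -1/69209 ≈ -1.4449e-5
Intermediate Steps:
P(b, m) = 2432 (P(b, m) = -8*(-304) = 2432)
1/(-71641 + P(-43, 1/(161 - 25))) = 1/(-71641 + 2432) = 1/(-69209) = -1/69209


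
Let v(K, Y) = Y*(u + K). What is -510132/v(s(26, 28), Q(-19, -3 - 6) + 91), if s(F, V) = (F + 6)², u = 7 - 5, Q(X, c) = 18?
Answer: -85022/18639 ≈ -4.5615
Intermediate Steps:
u = 2
s(F, V) = (6 + F)²
v(K, Y) = Y*(2 + K)
-510132/v(s(26, 28), Q(-19, -3 - 6) + 91) = -510132*1/((2 + (6 + 26)²)*(18 + 91)) = -510132*1/(109*(2 + 32²)) = -510132*1/(109*(2 + 1024)) = -510132/(109*1026) = -510132/111834 = -510132*1/111834 = -85022/18639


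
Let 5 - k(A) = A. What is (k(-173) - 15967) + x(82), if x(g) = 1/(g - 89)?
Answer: -110524/7 ≈ -15789.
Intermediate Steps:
x(g) = 1/(-89 + g)
k(A) = 5 - A
(k(-173) - 15967) + x(82) = ((5 - 1*(-173)) - 15967) + 1/(-89 + 82) = ((5 + 173) - 15967) + 1/(-7) = (178 - 15967) - ⅐ = -15789 - ⅐ = -110524/7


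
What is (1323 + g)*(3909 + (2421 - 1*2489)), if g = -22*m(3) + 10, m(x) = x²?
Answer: 4359535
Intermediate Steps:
g = -188 (g = -22*3² + 10 = -22*9 + 10 = -198 + 10 = -188)
(1323 + g)*(3909 + (2421 - 1*2489)) = (1323 - 188)*(3909 + (2421 - 1*2489)) = 1135*(3909 + (2421 - 2489)) = 1135*(3909 - 68) = 1135*3841 = 4359535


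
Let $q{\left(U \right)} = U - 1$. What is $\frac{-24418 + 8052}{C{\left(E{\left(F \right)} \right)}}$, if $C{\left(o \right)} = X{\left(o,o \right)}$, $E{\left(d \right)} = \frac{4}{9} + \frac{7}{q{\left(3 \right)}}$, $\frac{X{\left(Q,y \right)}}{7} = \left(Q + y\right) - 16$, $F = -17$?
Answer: $\frac{21042}{73} \approx 288.25$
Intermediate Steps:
$q{\left(U \right)} = -1 + U$
$X{\left(Q,y \right)} = -112 + 7 Q + 7 y$ ($X{\left(Q,y \right)} = 7 \left(\left(Q + y\right) - 16\right) = 7 \left(-16 + Q + y\right) = -112 + 7 Q + 7 y$)
$E{\left(d \right)} = \frac{71}{18}$ ($E{\left(d \right)} = \frac{4}{9} + \frac{7}{-1 + 3} = 4 \cdot \frac{1}{9} + \frac{7}{2} = \frac{4}{9} + 7 \cdot \frac{1}{2} = \frac{4}{9} + \frac{7}{2} = \frac{71}{18}$)
$C{\left(o \right)} = -112 + 14 o$ ($C{\left(o \right)} = -112 + 7 o + 7 o = -112 + 14 o$)
$\frac{-24418 + 8052}{C{\left(E{\left(F \right)} \right)}} = \frac{-24418 + 8052}{-112 + 14 \cdot \frac{71}{18}} = - \frac{16366}{-112 + \frac{497}{9}} = - \frac{16366}{- \frac{511}{9}} = \left(-16366\right) \left(- \frac{9}{511}\right) = \frac{21042}{73}$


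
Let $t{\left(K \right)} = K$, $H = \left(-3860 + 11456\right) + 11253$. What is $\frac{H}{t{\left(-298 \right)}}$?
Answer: $- \frac{18849}{298} \approx -63.252$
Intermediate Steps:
$H = 18849$ ($H = 7596 + 11253 = 18849$)
$\frac{H}{t{\left(-298 \right)}} = \frac{18849}{-298} = 18849 \left(- \frac{1}{298}\right) = - \frac{18849}{298}$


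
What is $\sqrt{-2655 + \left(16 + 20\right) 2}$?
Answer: $3 i \sqrt{287} \approx 50.823 i$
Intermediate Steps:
$\sqrt{-2655 + \left(16 + 20\right) 2} = \sqrt{-2655 + 36 \cdot 2} = \sqrt{-2655 + 72} = \sqrt{-2583} = 3 i \sqrt{287}$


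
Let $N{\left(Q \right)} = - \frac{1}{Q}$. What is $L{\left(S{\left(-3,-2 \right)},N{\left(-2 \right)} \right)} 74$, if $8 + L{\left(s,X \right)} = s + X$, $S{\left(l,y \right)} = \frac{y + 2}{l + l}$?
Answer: $-555$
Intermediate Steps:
$S{\left(l,y \right)} = \frac{2 + y}{2 l}$
$L{\left(s,X \right)} = -8 + X + s$ ($L{\left(s,X \right)} = -8 + \left(s + X\right) = -8 + \left(X + s\right) = -8 + X + s$)
$L{\left(S{\left(-3,-2 \right)},N{\left(-2 \right)} \right)} 74 = \left(-8 - \frac{1}{-2} + \frac{2 - 2}{2 \left(-3\right)}\right) 74 = \left(-8 - - \frac{1}{2} + \frac{1}{2} \left(- \frac{1}{3}\right) 0\right) 74 = \left(-8 + \frac{1}{2} + 0\right) 74 = \left(- \frac{15}{2}\right) 74 = -555$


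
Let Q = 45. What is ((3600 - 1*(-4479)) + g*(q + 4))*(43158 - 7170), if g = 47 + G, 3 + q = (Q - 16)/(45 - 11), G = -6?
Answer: 4989178386/17 ≈ 2.9348e+8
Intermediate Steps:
q = -73/34 (q = -3 + (45 - 16)/(45 - 11) = -3 + 29/34 = -73/34 ≈ -2.1471)
g = 41 (g = 47 - 6 = 41)
((3600 - 1*(-4479)) + g*(q + 4))*(43158 - 7170) = ((3600 - 1*(-4479)) + 41*(-73/34 + 4))*(43158 - 7170) = ((3600 + 4479) + 41*(63/34))*35988 = (8079 + 2583/34)*35988 = (277269/34)*35988 = 4989178386/17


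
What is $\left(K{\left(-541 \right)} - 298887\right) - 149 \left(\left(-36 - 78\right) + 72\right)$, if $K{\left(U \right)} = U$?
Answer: $-293170$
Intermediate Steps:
$\left(K{\left(-541 \right)} - 298887\right) - 149 \left(\left(-36 - 78\right) + 72\right) = \left(-541 - 298887\right) - 149 \left(\left(-36 - 78\right) + 72\right) = -299428 - 149 \left(\left(-36 - 78\right) + 72\right) = -299428 - 149 \left(-114 + 72\right) = -299428 - -6258 = -299428 + 6258 = -293170$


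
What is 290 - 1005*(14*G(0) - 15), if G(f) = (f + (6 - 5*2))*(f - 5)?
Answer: -266035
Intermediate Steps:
G(f) = (-5 + f)*(-4 + f) (G(f) = (f + (6 - 10))*(-5 + f) = (f - 4)*(-5 + f) = (-4 + f)*(-5 + f) = (-5 + f)*(-4 + f))
290 - 1005*(14*G(0) - 15) = 290 - 1005*(14*(20 + 0**2 - 9*0) - 15) = 290 - 1005*(14*(20 + 0 + 0) - 15) = 290 - 1005*(14*20 - 15) = 290 - 1005*(280 - 15) = 290 - 1005*265 = 290 - 266325 = -266035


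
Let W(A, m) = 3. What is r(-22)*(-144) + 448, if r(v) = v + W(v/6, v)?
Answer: 3184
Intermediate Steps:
r(v) = 3 + v (r(v) = v + 3 = 3 + v)
r(-22)*(-144) + 448 = (3 - 22)*(-144) + 448 = -19*(-144) + 448 = 2736 + 448 = 3184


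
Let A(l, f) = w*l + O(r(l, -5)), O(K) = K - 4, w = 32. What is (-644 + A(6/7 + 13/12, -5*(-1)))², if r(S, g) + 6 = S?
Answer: 272877361/784 ≈ 3.4806e+5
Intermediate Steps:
r(S, g) = -6 + S
O(K) = -4 + K
A(l, f) = -10 + 33*l (A(l, f) = 32*l + (-4 + (-6 + l)) = 32*l + (-10 + l) = -10 + 33*l)
(-644 + A(6/7 + 13/12, -5*(-1)))² = (-644 + (-10 + 33*(6/7 + 13/12)))² = (-644 + (-10 + 33*(163/84)))² = (-644 + (-10 + 1793/28))² = (-644 + 1513/28)² = (-16519/28)² = 272877361/784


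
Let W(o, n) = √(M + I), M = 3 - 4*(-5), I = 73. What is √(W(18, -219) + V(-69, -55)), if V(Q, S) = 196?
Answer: 2*√(49 + √6) ≈ 14.346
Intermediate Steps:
M = 23 (M = 3 + 20 = 23)
W(o, n) = 4*√6 (W(o, n) = √(23 + 73) = √96 = 4*√6)
√(W(18, -219) + V(-69, -55)) = √(4*√6 + 196) = √(196 + 4*√6)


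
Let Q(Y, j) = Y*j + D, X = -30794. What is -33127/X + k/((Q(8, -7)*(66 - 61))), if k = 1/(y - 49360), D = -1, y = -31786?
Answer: 191528810066/178040207085 ≈ 1.0758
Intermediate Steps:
k = -1/81146 (k = 1/(-31786 - 49360) = 1/(-81146) = -1/81146 ≈ -1.2323e-5)
Q(Y, j) = -1 + Y*j (Q(Y, j) = Y*j - 1 = -1 + Y*j)
-33127/X + k/((Q(8, -7)*(66 - 61))) = -33127/(-30794) - 1/((-1 + 8*(-7))*(66 - 61))/81146 = -33127*(-1/30794) - 1/(5*(-1 - 56))/81146 = 33127/30794 - 1/(81146*((-57*5))) = 33127/30794 - 1/81146/(-285) = 33127/30794 - 1/81146*(-1/285) = 33127/30794 + 1/23126610 = 191528810066/178040207085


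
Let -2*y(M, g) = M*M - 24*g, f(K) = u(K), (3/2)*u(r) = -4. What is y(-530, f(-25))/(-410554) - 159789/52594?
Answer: -29106751399/10796338538 ≈ -2.6960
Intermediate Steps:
u(r) = -8/3 (u(r) = (⅔)*(-4) = -8/3)
f(K) = -8/3
y(M, g) = 12*g - M²/2 (y(M, g) = -(M*M - 24*g)/2 = -(M² - 24*g)/2 = 12*g - M²/2)
y(-530, f(-25))/(-410554) - 159789/52594 = (12*(-8/3) - ½*(-530)²)/(-410554) - 159789/52594 = (-32 - ½*280900)*(-1/410554) - 159789*1/52594 = (-32 - 140450)*(-1/410554) - 159789/52594 = -140482*(-1/410554) - 159789/52594 = 70241/205277 - 159789/52594 = -29106751399/10796338538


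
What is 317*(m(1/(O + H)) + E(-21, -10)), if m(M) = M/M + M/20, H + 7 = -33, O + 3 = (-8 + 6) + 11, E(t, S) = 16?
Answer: 3664203/680 ≈ 5388.5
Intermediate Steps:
O = 6 (O = -3 + ((-8 + 6) + 11) = -3 + (-2 + 11) = -3 + 9 = 6)
H = -40 (H = -7 - 33 = -40)
m(M) = 1 + M/20 (m(M) = 1 + M*(1/20) = 1 + M/20)
317*(m(1/(O + H)) + E(-21, -10)) = 317*((1 + 1/(20*(6 - 40))) + 16) = 317*((1 + (1/20)/(-34)) + 16) = 317*((1 + (1/20)*(-1/34)) + 16) = 317*((1 - 1/680) + 16) = 317*(679/680 + 16) = 317*(11559/680) = 3664203/680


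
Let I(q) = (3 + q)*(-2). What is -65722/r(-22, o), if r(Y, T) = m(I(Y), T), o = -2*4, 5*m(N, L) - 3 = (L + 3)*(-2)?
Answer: -328610/13 ≈ -25278.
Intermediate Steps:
I(q) = -6 - 2*q
m(N, L) = -⅗ - 2*L/5 (m(N, L) = ⅗ + ((L + 3)*(-2))/5 = ⅗ + ((3 + L)*(-2))/5 = ⅗ + (-6 - 2*L)/5 = ⅗ + (-6/5 - 2*L/5) = -⅗ - 2*L/5)
o = -8
r(Y, T) = -⅗ - 2*T/5
-65722/r(-22, o) = -65722/(-⅗ - ⅖*(-8)) = -65722/(-⅗ + 16/5) = -65722/13/5 = -65722*5/13 = -328610/13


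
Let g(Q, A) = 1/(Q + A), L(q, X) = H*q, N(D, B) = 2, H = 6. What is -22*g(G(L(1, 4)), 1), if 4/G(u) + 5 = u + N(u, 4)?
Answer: -66/7 ≈ -9.4286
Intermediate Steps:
L(q, X) = 6*q
G(u) = 4/(-3 + u) (G(u) = 4/(-5 + (u + 2)) = 4/(-5 + (2 + u)) = 4/(-3 + u))
g(Q, A) = 1/(A + Q)
-22*g(G(L(1, 4)), 1) = -22/(1 + 4/(-3 + 6*1)) = -22/(1 + 4/(-3 + 6)) = -22/(1 + 4/3) = -22/7/3 = -22*3/7 = -66/7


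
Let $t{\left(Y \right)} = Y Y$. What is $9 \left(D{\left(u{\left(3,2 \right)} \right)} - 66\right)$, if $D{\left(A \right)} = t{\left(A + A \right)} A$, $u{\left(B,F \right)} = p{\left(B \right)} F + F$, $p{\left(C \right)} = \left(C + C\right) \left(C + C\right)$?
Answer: $14587470$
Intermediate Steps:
$t{\left(Y \right)} = Y^{2}$
$p{\left(C \right)} = 4 C^{2}$ ($p{\left(C \right)} = 2 C 2 C = 4 C^{2}$)
$u{\left(B,F \right)} = F + 4 F B^{2}$ ($u{\left(B,F \right)} = 4 B^{2} F + F = 4 F B^{2} + F = F + 4 F B^{2}$)
$D{\left(A \right)} = 4 A^{3}$ ($D{\left(A \right)} = \left(A + A\right)^{2} A = \left(2 A\right)^{2} A = 4 A^{2} A = 4 A^{3}$)
$9 \left(D{\left(u{\left(3,2 \right)} \right)} - 66\right) = 9 \left(4 \left(2 \left(1 + 4 \cdot 3^{2}\right)\right)^{3} - 66\right) = 9 \left(4 \left(2 \left(1 + 4 \cdot 9\right)\right)^{3} - 66\right) = 9 \left(4 \left(2 \left(1 + 36\right)\right)^{3} - 66\right) = 9 \left(4 \left(2 \cdot 37\right)^{3} - 66\right) = 9 \left(4 \cdot 74^{3} - 66\right) = 9 \left(4 \cdot 405224 - 66\right) = 9 \left(1620896 - 66\right) = 9 \cdot 1620830 = 14587470$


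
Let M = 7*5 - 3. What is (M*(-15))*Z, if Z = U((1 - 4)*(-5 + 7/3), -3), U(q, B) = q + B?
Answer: -2400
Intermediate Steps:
U(q, B) = B + q
Z = 5 (Z = -3 + (1 - 4)*(-5 + 7/3) = -3 - 3*(-5 + 7*(⅓)) = -3 - 3*(-5 + 7/3) = -3 - 3*(-8/3) = -3 + 8 = 5)
M = 32 (M = 35 - 3 = 32)
(M*(-15))*Z = (32*(-15))*5 = -480*5 = -2400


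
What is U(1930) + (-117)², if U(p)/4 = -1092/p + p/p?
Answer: 13211561/965 ≈ 13691.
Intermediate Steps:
U(p) = 4 - 4368/p (U(p) = 4*(-1092/p + p/p) = 4*(-1092/p + 1) = 4*(1 - 1092/p) = 4 - 4368/p)
U(1930) + (-117)² = (4 - 4368/1930) + (-117)² = (4 - 4368*1/1930) + 13689 = (4 - 2184/965) + 13689 = 1676/965 + 13689 = 13211561/965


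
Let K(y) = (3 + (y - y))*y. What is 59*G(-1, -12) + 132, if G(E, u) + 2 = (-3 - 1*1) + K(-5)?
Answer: -1107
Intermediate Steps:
K(y) = 3*y (K(y) = (3 + 0)*y = 3*y)
G(E, u) = -21 (G(E, u) = -2 + ((-3 - 1*1) + 3*(-5)) = -2 + ((-3 - 1) - 15) = -2 + (-4 - 15) = -2 - 19 = -21)
59*G(-1, -12) + 132 = 59*(-21) + 132 = -1239 + 132 = -1107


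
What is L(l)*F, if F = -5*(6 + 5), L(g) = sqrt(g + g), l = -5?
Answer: -55*I*sqrt(10) ≈ -173.93*I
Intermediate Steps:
L(g) = sqrt(2)*sqrt(g) (L(g) = sqrt(2*g) = sqrt(2)*sqrt(g))
F = -55 (F = -5*11 = -55)
L(l)*F = (sqrt(2)*sqrt(-5))*(-55) = (sqrt(2)*(I*sqrt(5)))*(-55) = (I*sqrt(10))*(-55) = -55*I*sqrt(10)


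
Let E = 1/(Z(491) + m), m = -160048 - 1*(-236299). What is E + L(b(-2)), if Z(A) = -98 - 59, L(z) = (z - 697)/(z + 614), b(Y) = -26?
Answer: -9169229/7457212 ≈ -1.2296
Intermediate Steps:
L(z) = (-697 + z)/(614 + z)
m = 76251 (m = -160048 + 236299 = 76251)
Z(A) = -157
E = 1/76094 (E = 1/(-157 + 76251) = 1/76094 ≈ 1.3142e-5)
E + L(b(-2)) = 1/76094 + (-697 - 26)/(614 - 26) = 1/76094 - 723/588 = 1/76094 + (1/588)*(-723) = 1/76094 - 241/196 = -9169229/7457212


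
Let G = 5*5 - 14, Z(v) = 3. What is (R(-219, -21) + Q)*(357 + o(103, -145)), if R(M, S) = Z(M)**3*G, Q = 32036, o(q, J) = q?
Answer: 14873180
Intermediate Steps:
G = 11 (G = 25 - 14 = 11)
R(M, S) = 297 (R(M, S) = 3**3*11 = 27*11 = 297)
(R(-219, -21) + Q)*(357 + o(103, -145)) = (297 + 32036)*(357 + 103) = 32333*460 = 14873180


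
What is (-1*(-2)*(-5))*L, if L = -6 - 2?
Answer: 80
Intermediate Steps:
L = -8
(-1*(-2)*(-5))*L = (-1*(-2)*(-5))*(-8) = (2*(-5))*(-8) = -10*(-8) = 80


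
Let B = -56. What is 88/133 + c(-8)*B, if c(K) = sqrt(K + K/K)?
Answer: 88/133 - 56*I*sqrt(7) ≈ 0.66165 - 148.16*I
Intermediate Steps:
c(K) = sqrt(1 + K) (c(K) = sqrt(K + 1) = sqrt(1 + K))
88/133 + c(-8)*B = 88/133 + sqrt(1 - 8)*(-56) = 88*(1/133) + sqrt(-7)*(-56) = 88/133 + (I*sqrt(7))*(-56) = 88/133 - 56*I*sqrt(7)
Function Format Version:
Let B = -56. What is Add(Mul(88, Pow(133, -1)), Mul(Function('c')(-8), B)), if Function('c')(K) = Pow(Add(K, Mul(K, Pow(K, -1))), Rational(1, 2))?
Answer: Add(Rational(88, 133), Mul(-56, I, Pow(7, Rational(1, 2)))) ≈ Add(0.66165, Mul(-148.16, I))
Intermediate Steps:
Function('c')(K) = Pow(Add(1, K), Rational(1, 2)) (Function('c')(K) = Pow(Add(K, 1), Rational(1, 2)) = Pow(Add(1, K), Rational(1, 2)))
Add(Mul(88, Pow(133, -1)), Mul(Function('c')(-8), B)) = Add(Mul(88, Pow(133, -1)), Mul(Pow(Add(1, -8), Rational(1, 2)), -56)) = Add(Mul(88, Rational(1, 133)), Mul(Pow(-7, Rational(1, 2)), -56)) = Add(Rational(88, 133), Mul(Mul(I, Pow(7, Rational(1, 2))), -56)) = Add(Rational(88, 133), Mul(-56, I, Pow(7, Rational(1, 2))))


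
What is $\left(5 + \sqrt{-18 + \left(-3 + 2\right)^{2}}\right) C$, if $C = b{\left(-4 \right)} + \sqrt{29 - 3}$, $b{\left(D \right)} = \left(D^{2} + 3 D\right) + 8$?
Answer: $\left(5 + i \sqrt{17}\right) \left(12 + \sqrt{26}\right) \approx 85.495 + 70.501 i$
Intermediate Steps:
$b{\left(D \right)} = 8 + D^{2} + 3 D$
$C = 12 + \sqrt{26}$ ($C = \left(8 + \left(-4\right)^{2} + 3 \left(-4\right)\right) + \sqrt{29 - 3} = \left(8 + 16 - 12\right) + \sqrt{26} = 12 + \sqrt{26} \approx 17.099$)
$\left(5 + \sqrt{-18 + \left(-3 + 2\right)^{2}}\right) C = \left(5 + \sqrt{-18 + \left(-3 + 2\right)^{2}}\right) \left(12 + \sqrt{26}\right) = \left(5 + \sqrt{-18 + \left(-1\right)^{2}}\right) \left(12 + \sqrt{26}\right) = \left(5 + \sqrt{-18 + 1}\right) \left(12 + \sqrt{26}\right) = \left(5 + \sqrt{-17}\right) \left(12 + \sqrt{26}\right) = \left(5 + i \sqrt{17}\right) \left(12 + \sqrt{26}\right)$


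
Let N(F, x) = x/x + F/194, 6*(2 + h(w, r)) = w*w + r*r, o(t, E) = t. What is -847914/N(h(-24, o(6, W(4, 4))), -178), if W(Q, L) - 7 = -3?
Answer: -27415886/49 ≈ -5.5951e+5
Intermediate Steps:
W(Q, L) = 4 (W(Q, L) = 7 - 3 = 4)
h(w, r) = -2 + r²/6 + w²/6 (h(w, r) = -2 + (w*w + r*r)/6 = -2 + (w² + r²)/6 = -2 + (r² + w²)/6 = -2 + (r²/6 + w²/6) = -2 + r²/6 + w²/6)
N(F, x) = 1 + F/194 (N(F, x) = 1 + F*(1/194) = 1 + F/194)
-847914/N(h(-24, o(6, W(4, 4))), -178) = -847914/(1 + (-2 + (⅙)*6² + (⅙)*(-24)²)/194) = -847914/(1 + (-2 + (⅙)*36 + (⅙)*576)/194) = -847914/(1 + (-2 + 6 + 96)/194) = -847914/(1 + (1/194)*100) = -847914/(1 + 50/97) = -847914/147/97 = -847914*97/147 = -27415886/49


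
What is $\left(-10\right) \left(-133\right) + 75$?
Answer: $1405$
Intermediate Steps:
$\left(-10\right) \left(-133\right) + 75 = 1330 + 75 = 1405$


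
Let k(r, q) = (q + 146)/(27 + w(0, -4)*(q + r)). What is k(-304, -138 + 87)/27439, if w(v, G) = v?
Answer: 95/740853 ≈ 0.00012823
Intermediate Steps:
k(r, q) = 146/27 + q/27 (k(r, q) = (q + 146)/(27 + 0*(q + r)) = (146 + q)/(27 + 0) = (146 + q)/27 = (146 + q)*(1/27) = 146/27 + q/27)
k(-304, -138 + 87)/27439 = (146/27 + (-138 + 87)/27)/27439 = (146/27 + (1/27)*(-51))*(1/27439) = (146/27 - 17/9)*(1/27439) = (95/27)*(1/27439) = 95/740853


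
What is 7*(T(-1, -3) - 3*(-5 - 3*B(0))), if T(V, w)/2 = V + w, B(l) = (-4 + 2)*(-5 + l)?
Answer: 679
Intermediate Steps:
B(l) = 10 - 2*l (B(l) = -2*(-5 + l) = 10 - 2*l)
T(V, w) = 2*V + 2*w (T(V, w) = 2*(V + w) = 2*V + 2*w)
7*(T(-1, -3) - 3*(-5 - 3*B(0))) = 7*((2*(-1) + 2*(-3)) - 3*(-5 - 3*(10 - 2*0))) = 7*((-2 - 6) - 3*(-5 - 3*(10 + 0))) = 7*(-8 - 3*(-5 - 3*10)) = 7*(-8 - 3*(-5 - 30)) = 7*(-8 - 3*(-35)) = 7*(-8 + 105) = 7*97 = 679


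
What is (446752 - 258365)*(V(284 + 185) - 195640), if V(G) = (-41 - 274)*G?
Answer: -64687386125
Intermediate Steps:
V(G) = -315*G
(446752 - 258365)*(V(284 + 185) - 195640) = (446752 - 258365)*(-315*(284 + 185) - 195640) = 188387*(-315*469 - 195640) = 188387*(-147735 - 195640) = 188387*(-343375) = -64687386125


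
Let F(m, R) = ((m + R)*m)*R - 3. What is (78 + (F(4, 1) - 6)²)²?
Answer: 39601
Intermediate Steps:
F(m, R) = -3 + R*m*(R + m) (F(m, R) = ((R + m)*m)*R - 3 = (m*(R + m))*R - 3 = R*m*(R + m) - 3 = -3 + R*m*(R + m))
(78 + (F(4, 1) - 6)²)² = (78 + ((-3 + 1*4² + 4*1²) - 6)²)² = (78 + ((-3 + 1*16 + 4*1) - 6)²)² = (78 + ((-3 + 16 + 4) - 6)²)² = (78 + (17 - 6)²)² = (78 + 11²)² = (78 + 121)² = 199² = 39601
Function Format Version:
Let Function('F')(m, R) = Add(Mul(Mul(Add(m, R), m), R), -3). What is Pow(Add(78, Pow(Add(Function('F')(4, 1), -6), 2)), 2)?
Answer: 39601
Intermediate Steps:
Function('F')(m, R) = Add(-3, Mul(R, m, Add(R, m))) (Function('F')(m, R) = Add(Mul(Mul(Add(R, m), m), R), -3) = Add(Mul(Mul(m, Add(R, m)), R), -3) = Add(Mul(R, m, Add(R, m)), -3) = Add(-3, Mul(R, m, Add(R, m))))
Pow(Add(78, Pow(Add(Function('F')(4, 1), -6), 2)), 2) = Pow(Add(78, Pow(Add(Add(-3, Mul(1, Pow(4, 2)), Mul(4, Pow(1, 2))), -6), 2)), 2) = Pow(Add(78, Pow(Add(Add(-3, Mul(1, 16), Mul(4, 1)), -6), 2)), 2) = Pow(Add(78, Pow(Add(Add(-3, 16, 4), -6), 2)), 2) = Pow(Add(78, Pow(Add(17, -6), 2)), 2) = Pow(Add(78, Pow(11, 2)), 2) = Pow(Add(78, 121), 2) = Pow(199, 2) = 39601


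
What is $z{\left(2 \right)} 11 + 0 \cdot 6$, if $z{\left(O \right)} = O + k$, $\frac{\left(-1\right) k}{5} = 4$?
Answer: $-198$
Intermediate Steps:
$k = -20$ ($k = \left(-5\right) 4 = -20$)
$z{\left(O \right)} = -20 + O$ ($z{\left(O \right)} = O - 20 = -20 + O$)
$z{\left(2 \right)} 11 + 0 \cdot 6 = \left(-20 + 2\right) 11 + 0 \cdot 6 = \left(-18\right) 11 + 0 = -198 + 0 = -198$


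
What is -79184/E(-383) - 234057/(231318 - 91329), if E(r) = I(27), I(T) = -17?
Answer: 3693636669/793271 ≈ 4656.2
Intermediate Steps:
E(r) = -17
-79184/E(-383) - 234057/(231318 - 91329) = -79184/(-17) - 234057/(231318 - 91329) = -79184*(-1/17) - 234057/139989 = 79184/17 - 234057*1/139989 = 79184/17 - 78019/46663 = 3693636669/793271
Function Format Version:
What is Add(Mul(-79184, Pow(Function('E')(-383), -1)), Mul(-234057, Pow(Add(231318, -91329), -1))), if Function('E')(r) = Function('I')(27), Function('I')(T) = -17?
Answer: Rational(3693636669, 793271) ≈ 4656.2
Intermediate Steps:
Function('E')(r) = -17
Add(Mul(-79184, Pow(Function('E')(-383), -1)), Mul(-234057, Pow(Add(231318, -91329), -1))) = Add(Mul(-79184, Pow(-17, -1)), Mul(-234057, Pow(Add(231318, -91329), -1))) = Add(Mul(-79184, Rational(-1, 17)), Mul(-234057, Pow(139989, -1))) = Add(Rational(79184, 17), Mul(-234057, Rational(1, 139989))) = Add(Rational(79184, 17), Rational(-78019, 46663)) = Rational(3693636669, 793271)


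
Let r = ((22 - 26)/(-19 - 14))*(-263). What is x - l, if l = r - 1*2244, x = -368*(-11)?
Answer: 208688/33 ≈ 6323.9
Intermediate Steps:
r = -1052/33 (r = -4/(-33)*(-263) = -4*(-1/33)*(-263) = (4/33)*(-263) = -1052/33 ≈ -31.879)
x = 4048
l = -75104/33 (l = -1052/33 - 1*2244 = -1052/33 - 2244 = -75104/33 ≈ -2275.9)
x - l = 4048 - 1*(-75104/33) = 4048 + 75104/33 = 208688/33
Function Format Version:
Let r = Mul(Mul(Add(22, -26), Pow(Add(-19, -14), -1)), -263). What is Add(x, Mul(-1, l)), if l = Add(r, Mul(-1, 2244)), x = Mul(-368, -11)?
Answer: Rational(208688, 33) ≈ 6323.9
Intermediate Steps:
r = Rational(-1052, 33) (r = Mul(Mul(-4, Pow(-33, -1)), -263) = Mul(Mul(-4, Rational(-1, 33)), -263) = Mul(Rational(4, 33), -263) = Rational(-1052, 33) ≈ -31.879)
x = 4048
l = Rational(-75104, 33) (l = Add(Rational(-1052, 33), Mul(-1, 2244)) = Add(Rational(-1052, 33), -2244) = Rational(-75104, 33) ≈ -2275.9)
Add(x, Mul(-1, l)) = Add(4048, Mul(-1, Rational(-75104, 33))) = Add(4048, Rational(75104, 33)) = Rational(208688, 33)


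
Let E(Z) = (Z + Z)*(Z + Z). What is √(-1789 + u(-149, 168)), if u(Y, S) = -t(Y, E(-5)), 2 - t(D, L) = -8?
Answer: I*√1799 ≈ 42.415*I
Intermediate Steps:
E(Z) = 4*Z² (E(Z) = (2*Z)*(2*Z) = 4*Z²)
t(D, L) = 10 (t(D, L) = 2 - 1*(-8) = 2 + 8 = 10)
u(Y, S) = -10 (u(Y, S) = -1*10 = -10)
√(-1789 + u(-149, 168)) = √(-1789 - 10) = √(-1799) = I*√1799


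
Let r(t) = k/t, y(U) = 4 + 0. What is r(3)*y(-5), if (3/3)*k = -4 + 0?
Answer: -16/3 ≈ -5.3333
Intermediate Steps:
k = -4 (k = -4 + 0 = -4)
y(U) = 4
r(t) = -4/t
r(3)*y(-5) = -4/3*4 = -16/3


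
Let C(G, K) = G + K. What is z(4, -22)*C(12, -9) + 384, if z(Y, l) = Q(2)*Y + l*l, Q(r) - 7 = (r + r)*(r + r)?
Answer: 2112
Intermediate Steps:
Q(r) = 7 + 4*r² (Q(r) = 7 + (r + r)*(r + r) = 7 + (2*r)*(2*r) = 7 + 4*r²)
z(Y, l) = l² + 23*Y (z(Y, l) = (7 + 4*2²)*Y + l*l = (7 + 4*4)*Y + l² = (7 + 16)*Y + l² = 23*Y + l² = l² + 23*Y)
z(4, -22)*C(12, -9) + 384 = ((-22)² + 23*4)*(12 - 9) + 384 = (484 + 92)*3 + 384 = 576*3 + 384 = 1728 + 384 = 2112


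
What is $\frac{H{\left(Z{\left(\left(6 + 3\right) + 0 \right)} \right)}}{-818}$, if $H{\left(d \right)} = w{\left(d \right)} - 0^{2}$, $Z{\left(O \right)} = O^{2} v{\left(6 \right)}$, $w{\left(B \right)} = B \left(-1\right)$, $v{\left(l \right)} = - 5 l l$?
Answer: $- \frac{7290}{409} \approx -17.824$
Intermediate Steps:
$v{\left(l \right)} = - 5 l^{2}$
$w{\left(B \right)} = - B$
$Z{\left(O \right)} = - 180 O^{2}$ ($Z{\left(O \right)} = O^{2} \left(- 5 \cdot 6^{2}\right) = O^{2} \left(\left(-5\right) 36\right) = O^{2} \left(-180\right) = - 180 O^{2}$)
$H{\left(d \right)} = - d$ ($H{\left(d \right)} = - d - 0^{2} = - d - 0 = - d + 0 = - d$)
$\frac{H{\left(Z{\left(\left(6 + 3\right) + 0 \right)} \right)}}{-818} = \frac{\left(-1\right) \left(- 180 \left(\left(6 + 3\right) + 0\right)^{2}\right)}{-818} = - \left(-180\right) \left(9 + 0\right)^{2} \left(- \frac{1}{818}\right) = - \left(-180\right) 9^{2} \left(- \frac{1}{818}\right) = - \left(-180\right) 81 \left(- \frac{1}{818}\right) = \left(-1\right) \left(-14580\right) \left(- \frac{1}{818}\right) = 14580 \left(- \frac{1}{818}\right) = - \frac{7290}{409}$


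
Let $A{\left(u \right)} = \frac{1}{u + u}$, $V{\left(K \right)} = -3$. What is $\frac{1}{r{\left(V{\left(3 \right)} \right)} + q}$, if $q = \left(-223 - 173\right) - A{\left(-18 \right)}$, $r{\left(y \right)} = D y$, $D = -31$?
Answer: $- \frac{36}{10907} \approx -0.0033006$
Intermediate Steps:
$A{\left(u \right)} = \frac{1}{2 u}$
$r{\left(y \right)} = - 31 y$
$q = - \frac{14255}{36}$ ($q = \left(-223 - 173\right) - \frac{1}{2 \left(-18\right)} = \left(-223 - 173\right) - \frac{1}{2} \left(- \frac{1}{18}\right) = -396 - - \frac{1}{36} = -396 + \frac{1}{36} = - \frac{14255}{36} \approx -395.97$)
$\frac{1}{r{\left(V{\left(3 \right)} \right)} + q} = \frac{1}{\left(-31\right) \left(-3\right) - \frac{14255}{36}} = \frac{1}{93 - \frac{14255}{36}} = \frac{1}{- \frac{10907}{36}} = - \frac{36}{10907}$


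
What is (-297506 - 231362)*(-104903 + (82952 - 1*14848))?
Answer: 19461813532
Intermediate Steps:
(-297506 - 231362)*(-104903 + (82952 - 1*14848)) = -528868*(-104903 + (82952 - 14848)) = -528868*(-104903 + 68104) = -528868*(-36799) = 19461813532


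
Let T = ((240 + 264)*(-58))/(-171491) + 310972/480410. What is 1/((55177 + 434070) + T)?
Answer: 41192995655/20153583231343971 ≈ 2.0440e-6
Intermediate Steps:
T = 33686122186/41192995655 (T = (504*(-58))*(-1/171491) + 310972*(1/480410) = -29232*(-1/171491) + 155486/240205 = 29232/171491 + 155486/240205 = 33686122186/41192995655 ≈ 0.81776)
1/((55177 + 434070) + T) = 1/((55177 + 434070) + 33686122186/41192995655) = 1/(489247 + 33686122186/41192995655) = 1/(20153583231343971/41192995655) = 41192995655/20153583231343971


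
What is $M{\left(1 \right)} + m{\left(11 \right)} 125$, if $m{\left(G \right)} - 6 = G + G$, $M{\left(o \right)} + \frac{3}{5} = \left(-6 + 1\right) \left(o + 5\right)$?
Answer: $\frac{17347}{5} \approx 3469.4$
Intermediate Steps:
$M{\left(o \right)} = - \frac{128}{5} - 5 o$ ($M{\left(o \right)} = - \frac{3}{5} + \left(-6 + 1\right) \left(o + 5\right) = - \frac{3}{5} - 5 \left(5 + o\right) = - \frac{3}{5} - \left(25 + 5 o\right) = - \frac{128}{5} - 5 o$)
$m{\left(G \right)} = 6 + 2 G$ ($m{\left(G \right)} = 6 + \left(G + G\right) = 6 + 2 G$)
$M{\left(1 \right)} + m{\left(11 \right)} 125 = \left(- \frac{128}{5} - 5\right) + \left(6 + 2 \cdot 11\right) 125 = \left(- \frac{128}{5} - 5\right) + \left(6 + 22\right) 125 = - \frac{153}{5} + 28 \cdot 125 = - \frac{153}{5} + 3500 = \frac{17347}{5}$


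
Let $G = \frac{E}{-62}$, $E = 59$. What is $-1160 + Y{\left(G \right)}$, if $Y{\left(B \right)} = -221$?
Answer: $-1381$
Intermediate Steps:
$G = - \frac{59}{62}$ ($G = \frac{59}{-62} = 59 \left(- \frac{1}{62}\right) = - \frac{59}{62} \approx -0.95161$)
$-1160 + Y{\left(G \right)} = -1160 - 221 = -1381$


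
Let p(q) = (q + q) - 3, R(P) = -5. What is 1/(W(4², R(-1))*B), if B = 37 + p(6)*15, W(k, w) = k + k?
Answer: 1/5504 ≈ 0.00018169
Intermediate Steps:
p(q) = -3 + 2*q (p(q) = 2*q - 3 = -3 + 2*q)
W(k, w) = 2*k
B = 172 (B = 37 + (-3 + 2*6)*15 = 37 + (-3 + 12)*15 = 37 + 9*15 = 37 + 135 = 172)
1/(W(4², R(-1))*B) = 1/((2*4²)*172) = (1/172)/(2*16) = (1/172)/32 = (1/32)*(1/172) = 1/5504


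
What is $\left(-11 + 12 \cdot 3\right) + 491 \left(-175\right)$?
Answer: $-85900$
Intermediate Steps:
$\left(-11 + 12 \cdot 3\right) + 491 \left(-175\right) = \left(-11 + 36\right) - 85925 = 25 - 85925 = -85900$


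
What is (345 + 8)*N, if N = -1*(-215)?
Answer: 75895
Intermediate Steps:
N = 215
(345 + 8)*N = (345 + 8)*215 = 353*215 = 75895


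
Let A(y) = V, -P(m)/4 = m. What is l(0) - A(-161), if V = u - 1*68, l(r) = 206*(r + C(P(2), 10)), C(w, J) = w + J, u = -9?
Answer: 489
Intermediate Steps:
P(m) = -4*m
C(w, J) = J + w
l(r) = 412 + 206*r (l(r) = 206*(r + (10 - 4*2)) = 206*(r + (10 - 8)) = 206*(r + 2) = 206*(2 + r) = 412 + 206*r)
V = -77 (V = -9 - 1*68 = -9 - 68 = -77)
A(y) = -77
l(0) - A(-161) = (412 + 206*0) - 1*(-77) = (412 + 0) + 77 = 412 + 77 = 489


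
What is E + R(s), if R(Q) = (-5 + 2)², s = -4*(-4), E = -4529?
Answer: -4520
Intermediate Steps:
s = 16
R(Q) = 9 (R(Q) = (-3)² = 9)
E + R(s) = -4529 + 9 = -4520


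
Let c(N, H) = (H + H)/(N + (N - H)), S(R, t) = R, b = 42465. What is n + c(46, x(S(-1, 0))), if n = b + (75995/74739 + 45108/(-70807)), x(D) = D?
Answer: 2322195121479652/54684458521 ≈ 42465.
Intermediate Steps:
n = 224728673950598/5292044373 (n = 42465 + (75995/74739 + 45108/(-70807)) = 42465 + (75995*(1/74739) + 45108*(-1/70807)) = 42465 + (75995/74739 - 45108/70807) = 42465 + 2009651153/5292044373 = 224728673950598/5292044373 ≈ 42465.)
c(N, H) = 2*H/(-H + 2*N) (c(N, H) = (2*H)/(-H + 2*N) = 2*H/(-H + 2*N))
n + c(46, x(S(-1, 0))) = 224728673950598/5292044373 - 2*(-1)/(-1 - 2*46) = 224728673950598/5292044373 - 2*(-1)/(-1 - 92) = 224728673950598/5292044373 - 2*(-1)/(-93) = 224728673950598/5292044373 - 2*(-1)*(-1/93) = 224728673950598/5292044373 - 2/93 = 2322195121479652/54684458521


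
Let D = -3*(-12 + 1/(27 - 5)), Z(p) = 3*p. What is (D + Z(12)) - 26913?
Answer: -590505/22 ≈ -26841.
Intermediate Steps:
D = 789/22 (D = -3*(-12 + 1/22) = -3*(-263/22) = 789/22 ≈ 35.864)
(D + Z(12)) - 26913 = (789/22 + 3*12) - 26913 = (789/22 + 36) - 26913 = 1581/22 - 26913 = -590505/22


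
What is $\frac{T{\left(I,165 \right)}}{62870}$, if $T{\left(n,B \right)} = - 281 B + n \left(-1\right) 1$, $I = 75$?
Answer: $- \frac{4644}{6287} \approx -0.73867$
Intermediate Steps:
$T{\left(n,B \right)} = - n - 281 B$ ($T{\left(n,B \right)} = - 281 B + - n 1 = - 281 B - n = - n - 281 B$)
$\frac{T{\left(I,165 \right)}}{62870} = \frac{\left(-1\right) 75 - 46365}{62870} = \left(-75 - 46365\right) \frac{1}{62870} = \left(-46440\right) \frac{1}{62870} = - \frac{4644}{6287}$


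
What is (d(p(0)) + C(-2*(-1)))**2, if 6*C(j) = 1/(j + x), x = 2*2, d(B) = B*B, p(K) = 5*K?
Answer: 1/1296 ≈ 0.00077160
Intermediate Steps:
d(B) = B**2
x = 4
C(j) = 1/(6*(4 + j)) (C(j) = 1/(6*(j + 4)) = 1/(6*(4 + j)))
(d(p(0)) + C(-2*(-1)))**2 = ((5*0)**2 + 1/(6*(4 - 2*(-1))))**2 = (0**2 + 1/(6*(4 + 2)))**2 = (0 + (1/6)/6)**2 = (0 + (1/6)*(1/6))**2 = (0 + 1/36)**2 = (1/36)**2 = 1/1296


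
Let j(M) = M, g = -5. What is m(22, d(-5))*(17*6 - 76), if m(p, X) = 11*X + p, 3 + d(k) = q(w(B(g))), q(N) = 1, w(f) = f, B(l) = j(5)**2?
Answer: 0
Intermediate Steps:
B(l) = 25 (B(l) = 5**2 = 25)
d(k) = -2 (d(k) = -3 + 1 = -2)
m(p, X) = p + 11*X
m(22, d(-5))*(17*6 - 76) = (22 + 11*(-2))*(17*6 - 76) = (22 - 22)*(102 - 76) = 0*26 = 0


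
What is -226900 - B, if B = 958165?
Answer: -1185065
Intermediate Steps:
-226900 - B = -226900 - 1*958165 = -226900 - 958165 = -1185065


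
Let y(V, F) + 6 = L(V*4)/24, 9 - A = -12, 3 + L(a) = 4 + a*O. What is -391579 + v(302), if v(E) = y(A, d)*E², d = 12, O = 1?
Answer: -3694733/6 ≈ -6.1579e+5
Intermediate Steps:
L(a) = 1 + a (L(a) = -3 + (4 + a*1) = -3 + (4 + a) = 1 + a)
A = 21 (A = 9 - 1*(-12) = 9 + 12 = 21)
y(V, F) = -143/24 + V/6 (y(V, F) = -6 + (1 + V*4)/24 = -6 + (1 + 4*V)*(1/24) = -6 + (1/24 + V/6) = -143/24 + V/6)
v(E) = -59*E²/24 (v(E) = (-143/24 + (⅙)*21)*E² = (-143/24 + 7/2)*E² = -59*E²/24)
-391579 + v(302) = -391579 - 59/24*302² = -391579 - 59/24*91204 = -391579 - 1345259/6 = -3694733/6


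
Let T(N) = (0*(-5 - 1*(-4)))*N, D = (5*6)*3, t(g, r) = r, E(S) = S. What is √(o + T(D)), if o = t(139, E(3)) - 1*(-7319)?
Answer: √7322 ≈ 85.569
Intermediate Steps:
D = 90 (D = 30*3 = 90)
T(N) = 0 (T(N) = (0*(-5 + 4))*N = (0*(-1))*N = 0*N = 0)
o = 7322 (o = 3 - 1*(-7319) = 3 + 7319 = 7322)
√(o + T(D)) = √(7322 + 0) = √7322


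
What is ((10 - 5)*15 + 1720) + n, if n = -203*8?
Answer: 171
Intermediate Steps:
n = -1624
((10 - 5)*15 + 1720) + n = ((10 - 5)*15 + 1720) - 1624 = (5*15 + 1720) - 1624 = (75 + 1720) - 1624 = 1795 - 1624 = 171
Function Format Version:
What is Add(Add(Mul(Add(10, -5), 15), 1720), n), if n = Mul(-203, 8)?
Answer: 171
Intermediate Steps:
n = -1624
Add(Add(Mul(Add(10, -5), 15), 1720), n) = Add(Add(Mul(Add(10, -5), 15), 1720), -1624) = Add(Add(Mul(5, 15), 1720), -1624) = Add(Add(75, 1720), -1624) = Add(1795, -1624) = 171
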